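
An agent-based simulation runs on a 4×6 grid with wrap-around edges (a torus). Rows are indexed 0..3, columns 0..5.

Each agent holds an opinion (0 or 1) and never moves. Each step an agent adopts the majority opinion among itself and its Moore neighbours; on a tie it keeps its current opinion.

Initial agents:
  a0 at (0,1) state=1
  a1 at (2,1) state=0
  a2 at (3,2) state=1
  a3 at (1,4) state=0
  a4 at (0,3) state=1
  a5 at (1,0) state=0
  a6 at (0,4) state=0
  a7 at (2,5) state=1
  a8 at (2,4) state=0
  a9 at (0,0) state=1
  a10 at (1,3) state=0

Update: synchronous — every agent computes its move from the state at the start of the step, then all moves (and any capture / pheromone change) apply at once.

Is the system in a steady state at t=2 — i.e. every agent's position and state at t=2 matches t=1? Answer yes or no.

no

t=1: a0@(0,1):1 a1@(2,1):0 a2@(3,2):1 a3@(1,4):0 a4@(0,3):0 a5@(1,0):1 a6@(0,4):0 a7@(2,5):0 a8@(2,4):0 a9@(0,0):1 a10@(1,3):0
t=2: a0@(0,1):1 a1@(2,1):1 a2@(3,2):1 a3@(1,4):0 a4@(0,3):0 a5@(1,0):1 a6@(0,4):0 a7@(2,5):0 a8@(2,4):0 a9@(0,0):1 a10@(1,3):0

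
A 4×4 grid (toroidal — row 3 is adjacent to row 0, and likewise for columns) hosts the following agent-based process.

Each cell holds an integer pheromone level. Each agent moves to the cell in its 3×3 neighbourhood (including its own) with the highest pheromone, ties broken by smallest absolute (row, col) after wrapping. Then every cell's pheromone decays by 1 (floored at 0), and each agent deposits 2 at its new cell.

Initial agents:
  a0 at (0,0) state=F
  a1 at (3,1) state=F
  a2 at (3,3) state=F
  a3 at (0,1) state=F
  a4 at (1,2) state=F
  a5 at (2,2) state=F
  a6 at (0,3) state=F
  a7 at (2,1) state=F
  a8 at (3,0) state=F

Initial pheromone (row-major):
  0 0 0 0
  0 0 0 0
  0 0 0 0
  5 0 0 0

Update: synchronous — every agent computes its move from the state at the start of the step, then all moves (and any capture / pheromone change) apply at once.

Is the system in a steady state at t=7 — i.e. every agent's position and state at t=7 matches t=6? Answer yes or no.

t=1: a0@(3,0) a1@(3,0) a2@(3,0) a3@(3,0) a4@(0,1) a5@(1,1) a6@(3,0) a7@(3,0) a8@(3,0) | pheromone: 0 2 0 0 / 0 2 0 0 / 0 0 0 0 / 18 0 0 0
t=2: a0@(3,0) a1@(3,0) a2@(3,0) a3@(3,0) a4@(3,0) a5@(0,1) a6@(3,0) a7@(3,0) a8@(3,0) | pheromone: 0 3 0 0 / 0 1 0 0 / 0 0 0 0 / 33 0 0 0
t=3: a0@(3,0) a1@(3,0) a2@(3,0) a3@(3,0) a4@(3,0) a5@(3,0) a6@(3,0) a7@(3,0) a8@(3,0) | pheromone: 0 2 0 0 / 0 0 0 0 / 0 0 0 0 / 50 0 0 0
t=4: a0@(3,0) a1@(3,0) a2@(3,0) a3@(3,0) a4@(3,0) a5@(3,0) a6@(3,0) a7@(3,0) a8@(3,0) | pheromone: 0 1 0 0 / 0 0 0 0 / 0 0 0 0 / 67 0 0 0
t=5: a0@(3,0) a1@(3,0) a2@(3,0) a3@(3,0) a4@(3,0) a5@(3,0) a6@(3,0) a7@(3,0) a8@(3,0) | pheromone: 0 0 0 0 / 0 0 0 0 / 0 0 0 0 / 84 0 0 0
t=6: a0@(3,0) a1@(3,0) a2@(3,0) a3@(3,0) a4@(3,0) a5@(3,0) a6@(3,0) a7@(3,0) a8@(3,0) | pheromone: 0 0 0 0 / 0 0 0 0 / 0 0 0 0 / 101 0 0 0
t=7: a0@(3,0) a1@(3,0) a2@(3,0) a3@(3,0) a4@(3,0) a5@(3,0) a6@(3,0) a7@(3,0) a8@(3,0) | pheromone: 0 0 0 0 / 0 0 0 0 / 0 0 0 0 / 118 0 0 0

yes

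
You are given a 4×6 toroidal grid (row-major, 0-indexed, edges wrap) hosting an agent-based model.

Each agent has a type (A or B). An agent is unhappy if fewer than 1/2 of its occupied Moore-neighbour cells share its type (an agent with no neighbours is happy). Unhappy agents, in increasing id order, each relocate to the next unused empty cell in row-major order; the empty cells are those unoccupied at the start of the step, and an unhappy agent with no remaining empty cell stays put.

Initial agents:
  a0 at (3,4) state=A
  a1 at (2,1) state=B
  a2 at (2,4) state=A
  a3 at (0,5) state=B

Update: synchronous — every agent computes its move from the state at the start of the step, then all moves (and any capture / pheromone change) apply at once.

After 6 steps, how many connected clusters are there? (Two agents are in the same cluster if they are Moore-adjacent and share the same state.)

3

t=1: a0@(3,4):A a1@(2,1):B a2@(2,4):A a3@(0,0):B
t=2: (unchanged — steady state)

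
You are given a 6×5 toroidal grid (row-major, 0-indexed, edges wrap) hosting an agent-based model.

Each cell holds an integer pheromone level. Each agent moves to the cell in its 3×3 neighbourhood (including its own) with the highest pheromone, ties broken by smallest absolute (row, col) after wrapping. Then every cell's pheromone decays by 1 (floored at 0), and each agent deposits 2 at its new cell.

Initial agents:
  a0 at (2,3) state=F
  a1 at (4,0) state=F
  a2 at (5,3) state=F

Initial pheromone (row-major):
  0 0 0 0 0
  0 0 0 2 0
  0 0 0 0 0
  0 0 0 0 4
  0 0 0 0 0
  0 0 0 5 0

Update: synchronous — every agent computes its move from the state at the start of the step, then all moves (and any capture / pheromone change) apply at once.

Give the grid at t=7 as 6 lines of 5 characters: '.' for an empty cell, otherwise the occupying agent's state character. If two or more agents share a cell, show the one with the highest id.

t=1: a0@(3,4) a1@(3,4) a2@(5,3) | pheromone: 0 0 0 0 0 / 0 0 0 1 0 / 0 0 0 0 0 / 0 0 0 0 7 / 0 0 0 0 0 / 0 0 0 6 0
t=2: a0@(3,4) a1@(3,4) a2@(5,3) | pheromone: 0 0 0 0 0 / 0 0 0 0 0 / 0 0 0 0 0 / 0 0 0 0 10 / 0 0 0 0 0 / 0 0 0 7 0
t=3: a0@(3,4) a1@(3,4) a2@(5,3) | pheromone: 0 0 0 0 0 / 0 0 0 0 0 / 0 0 0 0 0 / 0 0 0 0 13 / 0 0 0 0 0 / 0 0 0 8 0
t=4: a0@(3,4) a1@(3,4) a2@(5,3) | pheromone: 0 0 0 0 0 / 0 0 0 0 0 / 0 0 0 0 0 / 0 0 0 0 16 / 0 0 0 0 0 / 0 0 0 9 0
t=5: a0@(3,4) a1@(3,4) a2@(5,3) | pheromone: 0 0 0 0 0 / 0 0 0 0 0 / 0 0 0 0 0 / 0 0 0 0 19 / 0 0 0 0 0 / 0 0 0 10 0
t=6: a0@(3,4) a1@(3,4) a2@(5,3) | pheromone: 0 0 0 0 0 / 0 0 0 0 0 / 0 0 0 0 0 / 0 0 0 0 22 / 0 0 0 0 0 / 0 0 0 11 0
t=7: a0@(3,4) a1@(3,4) a2@(5,3) | pheromone: 0 0 0 0 0 / 0 0 0 0 0 / 0 0 0 0 0 / 0 0 0 0 25 / 0 0 0 0 0 / 0 0 0 12 0

.....
.....
.....
....F
.....
...F.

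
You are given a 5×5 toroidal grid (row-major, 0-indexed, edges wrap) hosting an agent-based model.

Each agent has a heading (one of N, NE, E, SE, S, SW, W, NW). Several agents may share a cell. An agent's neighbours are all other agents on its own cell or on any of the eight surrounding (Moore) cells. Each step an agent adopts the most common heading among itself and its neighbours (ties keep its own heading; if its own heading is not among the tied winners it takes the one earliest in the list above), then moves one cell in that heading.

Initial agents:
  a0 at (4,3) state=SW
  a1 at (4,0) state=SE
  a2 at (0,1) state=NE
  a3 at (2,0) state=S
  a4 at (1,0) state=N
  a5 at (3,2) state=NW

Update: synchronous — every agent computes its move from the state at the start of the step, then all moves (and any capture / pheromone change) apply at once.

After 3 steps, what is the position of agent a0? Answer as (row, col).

t=1: a0@(0,2):SW a1@(0,1):SE a2@(4,2):NE a3@(3,0):S a4@(0,0):N a5@(2,1):NW
t=2: a0@(1,1):SW a1@(1,2):SE a2@(3,3):NE a3@(4,0):S a4@(4,0):N a5@(1,0):NW
t=3: a0@(2,0):SW a1@(2,3):SE a2@(2,4):NE a3@(0,0):S a4@(3,0):N a5@(0,4):NW

(2, 0)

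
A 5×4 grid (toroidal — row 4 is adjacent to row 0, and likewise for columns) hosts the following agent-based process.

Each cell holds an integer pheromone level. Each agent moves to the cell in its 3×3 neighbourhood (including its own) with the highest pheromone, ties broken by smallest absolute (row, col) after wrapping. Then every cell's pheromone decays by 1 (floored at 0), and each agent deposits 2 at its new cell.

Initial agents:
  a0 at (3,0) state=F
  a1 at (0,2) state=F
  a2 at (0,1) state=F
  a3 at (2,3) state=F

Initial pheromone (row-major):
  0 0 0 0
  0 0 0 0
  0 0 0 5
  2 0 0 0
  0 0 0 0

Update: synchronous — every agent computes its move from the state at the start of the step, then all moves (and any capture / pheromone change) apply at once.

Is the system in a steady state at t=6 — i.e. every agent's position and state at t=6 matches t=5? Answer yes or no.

yes

t=1: a0@(2,3) a1@(0,1) a2@(0,0) a3@(2,3) | pheromone: 2 2 0 0 / 0 0 0 0 / 0 0 0 8 / 1 0 0 0 / 0 0 0 0
t=2: a0@(2,3) a1@(0,0) a2@(0,0) a3@(2,3) | pheromone: 5 1 0 0 / 0 0 0 0 / 0 0 0 11 / 0 0 0 0 / 0 0 0 0
t=3: a0@(2,3) a1@(0,0) a2@(0,0) a3@(2,3) | pheromone: 8 0 0 0 / 0 0 0 0 / 0 0 0 14 / 0 0 0 0 / 0 0 0 0
t=4: a0@(2,3) a1@(0,0) a2@(0,0) a3@(2,3) | pheromone: 11 0 0 0 / 0 0 0 0 / 0 0 0 17 / 0 0 0 0 / 0 0 0 0
t=5: a0@(2,3) a1@(0,0) a2@(0,0) a3@(2,3) | pheromone: 14 0 0 0 / 0 0 0 0 / 0 0 0 20 / 0 0 0 0 / 0 0 0 0
t=6: a0@(2,3) a1@(0,0) a2@(0,0) a3@(2,3) | pheromone: 17 0 0 0 / 0 0 0 0 / 0 0 0 23 / 0 0 0 0 / 0 0 0 0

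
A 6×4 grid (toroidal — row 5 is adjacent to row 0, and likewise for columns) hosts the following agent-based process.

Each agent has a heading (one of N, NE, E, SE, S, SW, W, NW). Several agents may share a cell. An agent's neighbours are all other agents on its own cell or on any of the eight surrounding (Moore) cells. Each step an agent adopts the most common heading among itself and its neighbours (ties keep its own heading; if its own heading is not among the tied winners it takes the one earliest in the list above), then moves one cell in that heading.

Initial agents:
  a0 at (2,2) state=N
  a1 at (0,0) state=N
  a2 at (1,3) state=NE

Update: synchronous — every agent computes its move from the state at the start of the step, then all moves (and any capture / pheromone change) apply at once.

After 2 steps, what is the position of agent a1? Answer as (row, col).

t=1: a0@(1,2):N a1@(5,0):N a2@(0,3):N
t=2: a0@(0,2):N a1@(4,0):N a2@(5,3):N

(4, 0)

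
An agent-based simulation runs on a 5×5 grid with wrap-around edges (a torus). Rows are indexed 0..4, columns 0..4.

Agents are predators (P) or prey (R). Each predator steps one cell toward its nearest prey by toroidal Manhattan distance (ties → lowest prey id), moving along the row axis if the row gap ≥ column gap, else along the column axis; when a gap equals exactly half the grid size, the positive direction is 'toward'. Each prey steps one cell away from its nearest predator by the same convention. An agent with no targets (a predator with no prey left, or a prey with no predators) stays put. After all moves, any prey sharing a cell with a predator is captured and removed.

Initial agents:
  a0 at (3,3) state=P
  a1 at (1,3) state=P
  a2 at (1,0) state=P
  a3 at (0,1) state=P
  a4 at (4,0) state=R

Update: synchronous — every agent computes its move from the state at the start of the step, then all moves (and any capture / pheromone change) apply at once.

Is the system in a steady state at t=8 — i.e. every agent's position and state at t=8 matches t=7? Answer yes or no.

yes

t=1: a0@(3,4):P a1@(0,3):P a2@(0,0):P a3@(4,1):P a4@(3,0):R
t=2: a0@(3,0):P a1@(4,3):P a2@(4,0):P a3@(3,1):P
t=3: (unchanged — steady state)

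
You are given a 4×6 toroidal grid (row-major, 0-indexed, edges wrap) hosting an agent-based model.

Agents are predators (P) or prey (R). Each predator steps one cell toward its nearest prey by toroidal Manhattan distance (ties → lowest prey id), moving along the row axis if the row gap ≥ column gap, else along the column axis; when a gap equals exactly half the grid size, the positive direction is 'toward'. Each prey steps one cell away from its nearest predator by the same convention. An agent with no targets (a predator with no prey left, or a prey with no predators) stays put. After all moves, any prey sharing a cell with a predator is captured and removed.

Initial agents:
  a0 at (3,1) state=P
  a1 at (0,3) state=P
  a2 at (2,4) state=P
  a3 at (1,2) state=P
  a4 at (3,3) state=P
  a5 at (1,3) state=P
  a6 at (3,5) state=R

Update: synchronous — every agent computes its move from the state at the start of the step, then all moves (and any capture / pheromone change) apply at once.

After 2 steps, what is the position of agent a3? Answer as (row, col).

t=1: a0@(3,0):P a1@(0,4):P a2@(3,4):P a3@(1,3):P a4@(3,4):P a5@(2,3):P
t=2: (unchanged — steady state)

(1, 3)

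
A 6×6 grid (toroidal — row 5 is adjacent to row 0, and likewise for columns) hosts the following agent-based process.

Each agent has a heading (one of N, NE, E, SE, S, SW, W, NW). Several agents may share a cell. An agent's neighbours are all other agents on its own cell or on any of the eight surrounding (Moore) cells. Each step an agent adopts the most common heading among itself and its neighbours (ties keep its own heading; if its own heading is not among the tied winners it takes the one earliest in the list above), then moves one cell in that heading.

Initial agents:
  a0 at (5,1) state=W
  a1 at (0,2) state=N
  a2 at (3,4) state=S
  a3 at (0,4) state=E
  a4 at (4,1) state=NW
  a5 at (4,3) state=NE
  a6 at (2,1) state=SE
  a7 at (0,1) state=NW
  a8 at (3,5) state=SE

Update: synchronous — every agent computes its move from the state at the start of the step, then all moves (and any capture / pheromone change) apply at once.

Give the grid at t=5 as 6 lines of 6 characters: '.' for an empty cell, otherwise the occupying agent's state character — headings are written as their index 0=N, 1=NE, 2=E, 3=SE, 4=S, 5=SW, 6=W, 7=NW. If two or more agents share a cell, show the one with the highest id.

..7...
377...
......
......
..7...
.77...

t=1: a0@(4,0):NW a1@(5,2):N a2@(4,4):S a3@(0,5):E a4@(3,0):NW a5@(3,4):NE a6@(3,2):SE a7@(5,0):NW a8@(4,0):SE
t=2: a0@(3,5):NW a1@(4,2):N a2@(5,4):S a3@(0,0):E a4@(2,5):NW a5@(2,5):NE a6@(4,3):SE a7@(4,5):NW a8@(3,5):NW
t=3: a0@(2,4):NW a1@(3,2):N a2@(0,4):S a3@(0,1):E a4@(1,4):NW a5@(1,4):NW a6@(5,4):SE a7@(3,4):NW a8@(2,4):NW
t=4: a0@(1,3):NW a1@(2,2):N a2@(5,3):NW a3@(0,2):E a4@(0,3):NW a5@(0,3):NW a6@(0,5):SE a7@(2,3):NW a8@(1,3):NW
t=5: a0@(0,2):NW a1@(1,1):NW a2@(4,2):NW a3@(5,1):NW a4@(5,2):NW a5@(5,2):NW a6@(1,0):SE a7@(1,2):NW a8@(0,2):NW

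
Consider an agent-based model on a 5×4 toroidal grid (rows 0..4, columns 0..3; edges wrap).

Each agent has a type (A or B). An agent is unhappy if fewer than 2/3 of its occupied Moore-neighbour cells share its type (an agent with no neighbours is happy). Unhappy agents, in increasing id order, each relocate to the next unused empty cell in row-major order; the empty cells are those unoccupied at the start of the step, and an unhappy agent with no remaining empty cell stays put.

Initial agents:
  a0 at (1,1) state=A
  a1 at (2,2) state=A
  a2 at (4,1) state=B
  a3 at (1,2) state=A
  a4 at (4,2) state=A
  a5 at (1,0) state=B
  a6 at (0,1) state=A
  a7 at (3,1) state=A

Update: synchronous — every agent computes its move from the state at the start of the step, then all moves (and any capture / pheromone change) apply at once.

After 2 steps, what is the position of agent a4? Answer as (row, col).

t=1: a0@(1,1):A a1@(2,2):A a2@(0,0):B a3@(1,2):A a4@(4,2):A a5@(0,2):B a6@(0,3):A a7@(3,1):A
t=2: a0@(0,1):A a1@(2,2):A a2@(1,0):B a3@(1,2):A a4@(4,2):A a5@(1,3):B a6@(2,0):A a7@(3,1):A

(4, 2)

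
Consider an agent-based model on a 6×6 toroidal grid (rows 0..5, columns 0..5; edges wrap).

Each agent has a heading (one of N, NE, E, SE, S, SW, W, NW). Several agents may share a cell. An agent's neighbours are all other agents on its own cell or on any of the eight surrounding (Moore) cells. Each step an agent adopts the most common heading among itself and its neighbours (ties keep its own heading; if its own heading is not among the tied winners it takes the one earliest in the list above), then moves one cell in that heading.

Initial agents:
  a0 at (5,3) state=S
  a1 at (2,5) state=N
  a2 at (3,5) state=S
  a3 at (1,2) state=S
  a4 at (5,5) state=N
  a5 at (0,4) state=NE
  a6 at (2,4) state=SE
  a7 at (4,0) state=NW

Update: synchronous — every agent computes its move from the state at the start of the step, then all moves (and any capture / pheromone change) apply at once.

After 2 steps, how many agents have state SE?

1

t=1: a0@(0,3):S a1@(1,5):N a2@(4,5):S a3@(2,2):S a4@(4,5):N a5@(5,5):NE a6@(3,5):SE a7@(3,5):NW
t=2: a0@(1,3):S a1@(0,5):N a2@(5,5):S a3@(3,2):S a4@(3,5):N a5@(4,0):NE a6@(4,0):SE a7@(2,4):NW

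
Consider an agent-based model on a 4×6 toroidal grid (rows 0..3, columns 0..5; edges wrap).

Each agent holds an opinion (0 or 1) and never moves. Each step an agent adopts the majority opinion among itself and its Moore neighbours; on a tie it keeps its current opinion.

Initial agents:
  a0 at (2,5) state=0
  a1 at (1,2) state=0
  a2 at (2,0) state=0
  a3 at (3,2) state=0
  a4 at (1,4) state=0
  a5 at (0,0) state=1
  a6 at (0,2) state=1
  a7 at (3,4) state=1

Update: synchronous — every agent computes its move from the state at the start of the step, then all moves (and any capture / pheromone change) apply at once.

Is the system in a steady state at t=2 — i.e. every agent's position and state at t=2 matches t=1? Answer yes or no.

t=1: a0@(2,5):0 a1@(1,2):0 a2@(2,0):0 a3@(3,2):0 a4@(1,4):0 a5@(0,0):1 a6@(0,2):0 a7@(3,4):1
t=2: (unchanged — steady state)

yes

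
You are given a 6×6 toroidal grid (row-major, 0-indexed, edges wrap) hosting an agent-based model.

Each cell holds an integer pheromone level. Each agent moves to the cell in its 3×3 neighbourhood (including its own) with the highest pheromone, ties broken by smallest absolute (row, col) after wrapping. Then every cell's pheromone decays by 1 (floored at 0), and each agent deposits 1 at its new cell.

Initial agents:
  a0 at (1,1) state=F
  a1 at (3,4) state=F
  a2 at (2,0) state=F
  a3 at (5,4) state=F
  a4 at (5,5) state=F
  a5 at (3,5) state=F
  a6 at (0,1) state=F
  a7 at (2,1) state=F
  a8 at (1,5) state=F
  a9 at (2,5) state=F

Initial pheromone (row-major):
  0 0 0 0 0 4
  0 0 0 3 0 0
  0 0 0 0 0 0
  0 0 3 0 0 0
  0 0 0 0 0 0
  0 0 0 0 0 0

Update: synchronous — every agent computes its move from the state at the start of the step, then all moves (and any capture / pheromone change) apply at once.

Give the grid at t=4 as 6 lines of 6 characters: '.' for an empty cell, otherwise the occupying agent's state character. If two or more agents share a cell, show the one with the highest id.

.....F
......
......
..F...
......
......

t=1: a0@(0,0) a1@(2,3) a2@(1,0) a3@(0,5) a4@(0,5) a5@(2,0) a6@(0,0) a7@(3,2) a8@(0,5) a9@(1,0) | pheromone: 2 0 0 0 0 6 / 2 0 0 2 0 0 / 1 0 0 1 0 0 / 0 0 3 0 0 0 / 0 0 0 0 0 0 / 0 0 0 0 0 0
t=2: a0@(0,5) a1@(3,2) a2@(0,5) a3@(0,5) a4@(0,5) a5@(1,0) a6@(0,5) a7@(3,2) a8@(0,5) a9@(0,5) | pheromone: 1 0 0 0 0 12 / 2 0 0 1 0 0 / 0 0 0 0 0 0 / 0 0 4 0 0 0 / 0 0 0 0 0 0 / 0 0 0 0 0 0
t=3: a0@(0,5) a1@(3,2) a2@(0,5) a3@(0,5) a4@(0,5) a5@(0,5) a6@(0,5) a7@(3,2) a8@(0,5) a9@(0,5) | pheromone: 0 0 0 0 0 19 / 1 0 0 0 0 0 / 0 0 0 0 0 0 / 0 0 5 0 0 0 / 0 0 0 0 0 0 / 0 0 0 0 0 0
t=4: a0@(0,5) a1@(3,2) a2@(0,5) a3@(0,5) a4@(0,5) a5@(0,5) a6@(0,5) a7@(3,2) a8@(0,5) a9@(0,5) | pheromone: 0 0 0 0 0 26 / 0 0 0 0 0 0 / 0 0 0 0 0 0 / 0 0 6 0 0 0 / 0 0 0 0 0 0 / 0 0 0 0 0 0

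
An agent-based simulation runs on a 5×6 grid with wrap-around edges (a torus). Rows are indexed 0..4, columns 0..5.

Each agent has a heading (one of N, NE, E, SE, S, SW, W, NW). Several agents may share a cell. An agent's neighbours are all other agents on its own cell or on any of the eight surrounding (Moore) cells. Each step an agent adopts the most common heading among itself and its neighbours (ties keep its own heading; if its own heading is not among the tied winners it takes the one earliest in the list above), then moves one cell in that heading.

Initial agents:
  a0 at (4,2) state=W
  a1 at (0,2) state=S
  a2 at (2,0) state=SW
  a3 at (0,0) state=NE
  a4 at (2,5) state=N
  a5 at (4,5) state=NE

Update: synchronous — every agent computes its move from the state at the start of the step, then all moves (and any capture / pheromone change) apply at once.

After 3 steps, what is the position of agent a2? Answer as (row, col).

t=1: a0@(4,1):W a1@(1,2):S a2@(3,5):SW a3@(4,1):NE a4@(1,5):N a5@(3,0):NE
t=2: a0@(3,2):NE a1@(2,2):S a2@(4,4):SW a3@(3,2):NE a4@(0,5):N a5@(2,1):NE
t=3: a0@(2,3):NE a1@(1,3):NE a2@(0,3):SW a3@(2,3):NE a4@(4,5):N a5@(1,2):NE

(0, 3)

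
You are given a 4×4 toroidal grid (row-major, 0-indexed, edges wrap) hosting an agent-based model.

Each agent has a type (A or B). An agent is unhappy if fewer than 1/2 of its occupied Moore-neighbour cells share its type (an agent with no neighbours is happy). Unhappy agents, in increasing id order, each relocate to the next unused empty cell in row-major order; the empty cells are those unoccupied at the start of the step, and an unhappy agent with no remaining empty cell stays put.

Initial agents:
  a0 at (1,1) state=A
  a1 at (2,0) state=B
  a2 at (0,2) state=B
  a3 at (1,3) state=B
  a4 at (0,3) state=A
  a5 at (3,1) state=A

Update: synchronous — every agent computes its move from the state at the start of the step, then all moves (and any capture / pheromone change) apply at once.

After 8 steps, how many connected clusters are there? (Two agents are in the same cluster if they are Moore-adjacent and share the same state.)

t=1: a0@(0,0):A a1@(0,1):B a2@(1,0):B a3@(1,3):B a4@(1,2):A a5@(2,1):A
t=2: a0@(0,2):A a1@(0,3):B a2@(1,0):B a3@(1,1):B a4@(2,0):A a5@(2,1):A
t=3: a0@(0,0):A a1@(0,3):B a2@(1,0):B a3@(0,1):B a4@(1,2):A a5@(1,3):A
t=4: a0@(0,2):A a1@(1,1):B a2@(1,0):B a3@(2,0):B a4@(2,1):A a5@(1,3):A
t=5: a0@(0,2):A a1@(1,1):B a2@(1,0):B a3@(2,0):B a4@(0,0):A a5@(0,1):A
t=6: a0@(0,2):A a1@(0,3):B a2@(1,0):B a3@(2,0):B a4@(1,2):A a5@(0,1):A
t=7: a0@(0,2):A a1@(0,0):B a2@(1,0):B a3@(2,0):B a4@(1,2):A a5@(0,1):A
t=8: (unchanged — steady state)

2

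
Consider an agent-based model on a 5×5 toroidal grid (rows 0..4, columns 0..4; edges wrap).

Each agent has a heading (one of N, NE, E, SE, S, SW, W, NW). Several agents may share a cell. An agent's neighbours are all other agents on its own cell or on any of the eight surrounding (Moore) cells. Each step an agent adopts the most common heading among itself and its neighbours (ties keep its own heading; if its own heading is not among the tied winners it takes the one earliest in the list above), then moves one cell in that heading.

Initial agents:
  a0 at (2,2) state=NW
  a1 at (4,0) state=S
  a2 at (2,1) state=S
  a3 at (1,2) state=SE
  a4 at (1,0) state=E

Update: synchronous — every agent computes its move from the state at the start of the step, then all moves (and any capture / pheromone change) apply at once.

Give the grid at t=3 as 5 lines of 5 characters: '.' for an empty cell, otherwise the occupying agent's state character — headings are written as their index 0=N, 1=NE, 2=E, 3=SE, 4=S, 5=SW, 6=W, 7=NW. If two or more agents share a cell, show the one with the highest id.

.4...
4..2.
4....
.....
3....

t=1: a0@(1,1):NW a1@(0,0):S a2@(3,1):S a3@(2,3):SE a4@(1,1):E
t=2: a0@(0,0):NW a1@(1,0):S a2@(4,1):S a3@(3,4):SE a4@(1,2):E
t=3: a0@(1,0):S a1@(2,0):S a2@(0,1):S a3@(4,0):SE a4@(1,3):E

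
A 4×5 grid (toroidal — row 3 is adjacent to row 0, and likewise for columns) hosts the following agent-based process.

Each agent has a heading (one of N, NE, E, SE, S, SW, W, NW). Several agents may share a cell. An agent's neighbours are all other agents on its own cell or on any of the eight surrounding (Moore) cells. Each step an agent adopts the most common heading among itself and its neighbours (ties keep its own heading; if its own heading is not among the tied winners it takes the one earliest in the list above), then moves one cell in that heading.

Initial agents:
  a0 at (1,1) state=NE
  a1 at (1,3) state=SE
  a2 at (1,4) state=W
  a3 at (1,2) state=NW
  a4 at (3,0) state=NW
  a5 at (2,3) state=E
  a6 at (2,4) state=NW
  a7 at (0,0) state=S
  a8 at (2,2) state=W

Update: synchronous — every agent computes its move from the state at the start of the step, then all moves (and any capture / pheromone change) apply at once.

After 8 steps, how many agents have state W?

7

t=1: a0@(0,2):NE a1@(1,2):W a2@(1,3):W a3@(0,1):NW a4@(2,4):NW a5@(2,2):W a6@(1,3):NW a7@(1,0):S a8@(2,1):W
t=2: a0@(0,1):W a1@(1,1):W a2@(1,2):W a3@(3,0):NW a4@(1,3):NW a5@(2,1):W a6@(1,2):W a7@(0,4):NW a8@(2,0):W
t=3: a0@(0,0):W a1@(1,0):W a2@(1,1):W a3@(3,4):W a4@(0,2):NW a5@(2,0):W a6@(1,1):W a7@(3,3):NW a8@(2,4):W
t=4: a0@(0,4):W a1@(1,4):W a2@(1,0):W a3@(3,3):W a4@(3,1):NW a5@(2,4):W a6@(1,0):W a7@(2,2):NW a8@(2,3):W
t=5: a0@(0,3):W a1@(1,3):W a2@(1,4):W a3@(3,2):W a4@(2,0):NW a5@(2,3):W a6@(1,4):W a7@(1,1):NW a8@(2,2):W
t=6: a0@(0,2):W a1@(1,2):W a2@(1,3):W a3@(3,1):W a4@(1,4):NW a5@(2,2):W a6@(1,3):W a7@(0,0):NW a8@(2,1):W
t=7: a0@(0,1):W a1@(1,1):W a2@(1,2):W a3@(3,0):W a4@(0,3):NW a5@(2,1):W a6@(1,2):W a7@(3,4):NW a8@(2,0):W
t=8: a0@(0,0):W a1@(1,0):W a2@(1,1):W a3@(3,4):W a4@(3,2):NW a5@(2,0):W a6@(1,1):W a7@(2,3):NW a8@(2,4):W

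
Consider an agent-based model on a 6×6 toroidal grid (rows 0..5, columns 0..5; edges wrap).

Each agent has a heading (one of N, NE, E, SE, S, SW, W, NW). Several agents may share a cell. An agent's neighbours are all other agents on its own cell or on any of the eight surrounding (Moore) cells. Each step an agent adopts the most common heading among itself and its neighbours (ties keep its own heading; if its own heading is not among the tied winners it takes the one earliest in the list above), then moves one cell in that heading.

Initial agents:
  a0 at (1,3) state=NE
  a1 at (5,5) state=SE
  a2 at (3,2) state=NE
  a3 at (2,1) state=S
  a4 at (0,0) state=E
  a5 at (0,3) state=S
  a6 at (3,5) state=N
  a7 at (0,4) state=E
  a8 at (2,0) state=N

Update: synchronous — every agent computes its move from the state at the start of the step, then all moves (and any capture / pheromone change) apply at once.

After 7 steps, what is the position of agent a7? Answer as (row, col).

t=1: a0@(0,4):NE a1@(5,0):E a2@(2,3):NE a3@(3,1):S a4@(0,1):E a5@(1,3):S a6@(2,5):N a7@(0,5):E a8@(1,0):N
t=2: a0@(5,5):NE a1@(5,1):E a2@(1,4):NE a3@(4,1):S a4@(0,2):E a5@(0,4):NE a6@(1,5):N a7@(0,0):E a8@(0,0):N
t=3: a0@(4,0):NE a1@(5,2):E a2@(0,5):NE a3@(5,1):S a4@(0,3):E a5@(5,5):NE a6@(0,5):N a7@(0,1):E a8@(5,0):N
t=4: a0@(3,1):NE a1@(5,3):E a2@(5,0):NE a3@(5,2):E a4@(0,4):E a5@(4,0):NE a6@(5,5):N a7@(0,2):E a8@(4,1):NE
t=5: a0@(2,2):NE a1@(5,4):E a2@(4,1):NE a3@(5,3):E a4@(0,5):E a5@(3,1):NE a6@(4,0):NE a7@(0,3):E a8@(3,2):NE
t=6: a0@(1,3):NE a1@(5,5):E a2@(3,2):NE a3@(5,4):E a4@(0,0):E a5@(2,2):NE a6@(3,1):NE a7@(0,4):E a8@(2,3):NE
t=7: a0@(0,4):NE a1@(5,0):E a2@(2,3):NE a3@(5,5):E a4@(0,1):E a5@(1,3):NE a6@(2,2):NE a7@(0,5):E a8@(1,4):NE

(0, 5)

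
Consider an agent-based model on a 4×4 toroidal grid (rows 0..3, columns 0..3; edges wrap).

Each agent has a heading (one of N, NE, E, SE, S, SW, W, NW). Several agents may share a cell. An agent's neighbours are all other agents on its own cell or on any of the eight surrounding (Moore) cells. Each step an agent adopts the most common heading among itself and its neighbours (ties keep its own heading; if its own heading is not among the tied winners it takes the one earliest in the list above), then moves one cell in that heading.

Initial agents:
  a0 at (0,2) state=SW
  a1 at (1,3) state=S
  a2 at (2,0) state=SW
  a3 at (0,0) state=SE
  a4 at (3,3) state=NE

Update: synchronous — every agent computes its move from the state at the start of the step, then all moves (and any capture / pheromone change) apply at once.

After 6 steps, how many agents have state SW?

5

t=1: a0@(1,1):SW a1@(2,2):SW a2@(3,3):SW a3@(1,1):SE a4@(0,2):SW
t=2: a0@(2,0):SW a1@(3,1):SW a2@(0,2):SW a3@(2,0):SW a4@(1,1):SW
t=3: a0@(3,3):SW a1@(0,0):SW a2@(1,1):SW a3@(3,3):SW a4@(2,0):SW
t=4: a0@(0,2):SW a1@(1,3):SW a2@(2,0):SW a3@(0,2):SW a4@(3,3):SW
t=5: a0@(1,1):SW a1@(2,2):SW a2@(3,3):SW a3@(1,1):SW a4@(0,2):SW
t=6: a0@(2,0):SW a1@(3,1):SW a2@(0,2):SW a3@(2,0):SW a4@(1,1):SW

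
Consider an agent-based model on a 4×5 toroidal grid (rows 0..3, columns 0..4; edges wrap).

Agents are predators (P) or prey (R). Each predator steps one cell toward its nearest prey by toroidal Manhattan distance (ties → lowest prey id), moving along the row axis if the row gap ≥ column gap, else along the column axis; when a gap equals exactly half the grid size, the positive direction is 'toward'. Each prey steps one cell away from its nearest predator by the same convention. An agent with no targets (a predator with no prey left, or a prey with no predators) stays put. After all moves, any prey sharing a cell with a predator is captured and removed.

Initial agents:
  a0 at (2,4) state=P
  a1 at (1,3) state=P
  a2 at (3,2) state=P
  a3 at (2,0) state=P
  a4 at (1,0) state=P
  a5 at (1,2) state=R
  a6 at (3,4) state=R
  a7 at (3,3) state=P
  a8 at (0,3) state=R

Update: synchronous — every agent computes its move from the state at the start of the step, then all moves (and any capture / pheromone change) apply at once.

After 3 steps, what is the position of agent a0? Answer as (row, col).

(1, 4)

t=1: a0@(3,4):P a1@(1,2):P a2@(0,2):P a3@(3,0):P a4@(1,1):P a6@(0,4):R a7@(3,4):P a8@(3,3):R
t=2: a0@(0,4):P a1@(1,3):P a2@(0,3):P a3@(0,0):P a4@(1,0):P a6@(1,4):R a7@(0,4):P a8@(3,2):R
t=3: a0@(1,4):P a1@(1,4):P a2@(1,3):P a3@(1,0):P a4@(1,4):P a6@(2,4):R a7@(1,4):P a8@(2,2):R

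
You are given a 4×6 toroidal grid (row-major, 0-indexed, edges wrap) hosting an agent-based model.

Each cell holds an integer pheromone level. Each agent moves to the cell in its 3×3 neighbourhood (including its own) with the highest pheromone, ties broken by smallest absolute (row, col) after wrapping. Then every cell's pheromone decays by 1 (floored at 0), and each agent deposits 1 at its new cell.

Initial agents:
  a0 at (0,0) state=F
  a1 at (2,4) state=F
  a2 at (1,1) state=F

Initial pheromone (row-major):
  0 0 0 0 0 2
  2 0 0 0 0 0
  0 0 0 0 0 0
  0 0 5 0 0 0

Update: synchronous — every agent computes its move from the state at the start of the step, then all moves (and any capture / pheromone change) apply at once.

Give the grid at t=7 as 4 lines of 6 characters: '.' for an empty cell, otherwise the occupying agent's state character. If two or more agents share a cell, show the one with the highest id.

.....F
...F..
......
......

t=1: a0@(0,5) a1@(1,3) a2@(1,0) | pheromone: 0 0 0 0 0 2 / 2 0 0 1 0 0 / 0 0 0 0 0 0 / 0 0 4 0 0 0
t=2: a0@(0,5) a1@(1,3) a2@(0,5) | pheromone: 0 0 0 0 0 3 / 1 0 0 1 0 0 / 0 0 0 0 0 0 / 0 0 3 0 0 0
t=3: a0@(0,5) a1@(1,3) a2@(0,5) | pheromone: 0 0 0 0 0 4 / 0 0 0 1 0 0 / 0 0 0 0 0 0 / 0 0 2 0 0 0
t=4: a0@(0,5) a1@(1,3) a2@(0,5) | pheromone: 0 0 0 0 0 5 / 0 0 0 1 0 0 / 0 0 0 0 0 0 / 0 0 1 0 0 0
t=5: a0@(0,5) a1@(1,3) a2@(0,5) | pheromone: 0 0 0 0 0 6 / 0 0 0 1 0 0 / 0 0 0 0 0 0 / 0 0 0 0 0 0
t=6: a0@(0,5) a1@(1,3) a2@(0,5) | pheromone: 0 0 0 0 0 7 / 0 0 0 1 0 0 / 0 0 0 0 0 0 / 0 0 0 0 0 0
t=7: a0@(0,5) a1@(1,3) a2@(0,5) | pheromone: 0 0 0 0 0 8 / 0 0 0 1 0 0 / 0 0 0 0 0 0 / 0 0 0 0 0 0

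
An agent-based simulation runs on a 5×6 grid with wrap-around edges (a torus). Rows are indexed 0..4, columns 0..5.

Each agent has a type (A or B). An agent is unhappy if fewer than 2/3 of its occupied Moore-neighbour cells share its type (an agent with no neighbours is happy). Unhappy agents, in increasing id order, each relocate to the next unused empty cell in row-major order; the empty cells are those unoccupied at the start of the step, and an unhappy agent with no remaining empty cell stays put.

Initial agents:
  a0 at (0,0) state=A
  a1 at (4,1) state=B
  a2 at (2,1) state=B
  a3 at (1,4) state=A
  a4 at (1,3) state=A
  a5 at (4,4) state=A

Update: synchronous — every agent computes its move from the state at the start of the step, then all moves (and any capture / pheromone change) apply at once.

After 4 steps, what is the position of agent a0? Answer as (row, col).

(0, 3)

t=1: a0@(0,1):A a1@(0,2):B a2@(2,1):B a3@(1,4):A a4@(1,3):A a5@(4,4):A
t=2: a0@(0,0):A a1@(0,3):B a2@(2,1):B a3@(1,4):A a4@(0,4):A a5@(4,4):A
t=3: a0@(0,0):A a1@(0,1):B a2@(2,1):B a3@(0,2):A a4@(0,4):A a5@(0,5):A
t=4: a0@(0,3):A a1@(1,0):B a2@(2,1):B a3@(1,1):A a4@(0,4):A a5@(0,5):A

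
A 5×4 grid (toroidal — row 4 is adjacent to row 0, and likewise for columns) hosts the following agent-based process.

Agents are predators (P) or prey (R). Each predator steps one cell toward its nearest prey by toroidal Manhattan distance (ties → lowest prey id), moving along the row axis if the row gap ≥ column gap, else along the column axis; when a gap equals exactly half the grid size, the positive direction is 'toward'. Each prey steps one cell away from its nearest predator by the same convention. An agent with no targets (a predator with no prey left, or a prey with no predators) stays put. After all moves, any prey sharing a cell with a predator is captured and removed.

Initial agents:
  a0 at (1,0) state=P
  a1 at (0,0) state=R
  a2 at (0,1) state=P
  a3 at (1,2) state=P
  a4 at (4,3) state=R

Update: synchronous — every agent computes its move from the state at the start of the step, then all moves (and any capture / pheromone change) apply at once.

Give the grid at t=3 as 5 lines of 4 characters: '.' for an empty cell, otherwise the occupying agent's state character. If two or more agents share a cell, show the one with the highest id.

....
....
R...
P..P
..R.

t=1: a0@(0,0):P a1@(4,0):R a2@(0,0):P a3@(1,3):P a4@(3,3):R
t=2: a0@(4,0):P a1@(3,0):R a2@(4,0):P a3@(2,3):P a4@(4,3):R
t=3: a0@(3,0):P a1@(2,0):R a2@(3,0):P a3@(3,3):P a4@(4,2):R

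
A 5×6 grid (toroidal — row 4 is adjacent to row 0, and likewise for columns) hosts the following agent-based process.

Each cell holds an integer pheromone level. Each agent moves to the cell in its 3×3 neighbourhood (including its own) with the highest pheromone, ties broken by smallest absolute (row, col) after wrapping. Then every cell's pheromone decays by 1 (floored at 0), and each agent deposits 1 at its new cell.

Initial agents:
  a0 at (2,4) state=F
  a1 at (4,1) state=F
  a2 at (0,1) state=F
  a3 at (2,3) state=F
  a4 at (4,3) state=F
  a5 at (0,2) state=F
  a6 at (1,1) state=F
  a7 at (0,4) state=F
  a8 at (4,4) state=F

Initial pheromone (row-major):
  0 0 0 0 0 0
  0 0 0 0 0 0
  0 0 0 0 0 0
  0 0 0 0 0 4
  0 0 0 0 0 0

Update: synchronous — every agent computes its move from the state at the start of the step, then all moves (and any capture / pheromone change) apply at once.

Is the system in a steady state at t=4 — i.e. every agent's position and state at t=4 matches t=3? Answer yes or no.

no

t=1: a0@(3,5) a1@(0,0) a2@(0,0) a3@(1,2) a4@(0,2) a5@(0,1) a6@(0,0) a7@(0,3) a8@(3,5) | pheromone: 3 1 1 1 0 0 / 0 0 1 0 0 0 / 0 0 0 0 0 0 / 0 0 0 0 0 5 / 0 0 0 0 0 0
t=2: a0@(3,5) a1@(0,0) a2@(0,0) a3@(0,1) a4@(0,1) a5@(0,0) a6@(0,0) a7@(0,2) a8@(3,5) | pheromone: 6 2 1 0 0 0 / 0 0 0 0 0 0 / 0 0 0 0 0 0 / 0 0 0 0 0 6 / 0 0 0 0 0 0
t=3: a0@(3,5) a1@(0,0) a2@(0,0) a3@(0,0) a4@(0,0) a5@(0,0) a6@(0,0) a7@(0,1) a8@(3,5) | pheromone: 11 2 0 0 0 0 / 0 0 0 0 0 0 / 0 0 0 0 0 0 / 0 0 0 0 0 7 / 0 0 0 0 0 0
t=4: a0@(3,5) a1@(0,0) a2@(0,0) a3@(0,0) a4@(0,0) a5@(0,0) a6@(0,0) a7@(0,0) a8@(3,5) | pheromone: 17 1 0 0 0 0 / 0 0 0 0 0 0 / 0 0 0 0 0 0 / 0 0 0 0 0 8 / 0 0 0 0 0 0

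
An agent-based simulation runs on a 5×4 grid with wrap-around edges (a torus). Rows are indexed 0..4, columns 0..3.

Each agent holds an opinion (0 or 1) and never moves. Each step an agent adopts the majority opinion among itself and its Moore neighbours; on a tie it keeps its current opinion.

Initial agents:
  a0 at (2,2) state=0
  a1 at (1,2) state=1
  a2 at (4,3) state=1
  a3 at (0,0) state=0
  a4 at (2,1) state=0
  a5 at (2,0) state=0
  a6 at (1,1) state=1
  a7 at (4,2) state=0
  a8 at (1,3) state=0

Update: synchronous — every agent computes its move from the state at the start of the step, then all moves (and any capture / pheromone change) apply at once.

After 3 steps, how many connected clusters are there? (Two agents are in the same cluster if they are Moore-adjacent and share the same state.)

t=1: a0@(2,2):0 a1@(1,2):0 a2@(4,3):0 a3@(0,0):0 a4@(2,1):0 a5@(2,0):0 a6@(1,1):0 a7@(4,2):0 a8@(1,3):0
t=2: (unchanged — steady state)

1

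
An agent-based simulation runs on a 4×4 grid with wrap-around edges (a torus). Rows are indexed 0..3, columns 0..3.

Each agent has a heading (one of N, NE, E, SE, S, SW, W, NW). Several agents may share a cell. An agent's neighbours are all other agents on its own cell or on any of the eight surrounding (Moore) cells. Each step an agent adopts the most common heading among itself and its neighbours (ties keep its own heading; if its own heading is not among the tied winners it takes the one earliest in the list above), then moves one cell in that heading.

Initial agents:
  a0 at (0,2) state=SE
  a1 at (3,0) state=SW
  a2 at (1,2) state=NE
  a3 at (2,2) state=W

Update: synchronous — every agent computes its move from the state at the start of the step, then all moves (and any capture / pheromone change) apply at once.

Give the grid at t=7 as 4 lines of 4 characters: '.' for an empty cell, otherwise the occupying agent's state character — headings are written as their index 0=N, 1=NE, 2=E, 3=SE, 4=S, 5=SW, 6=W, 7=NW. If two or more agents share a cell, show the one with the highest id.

t=1: a0@(1,3):SE a1@(0,3):SW a2@(0,3):NE a3@(2,1):W
t=2: a0@(2,0):SE a1@(1,2):SW a2@(3,0):NE a3@(2,0):W
t=3: a0@(3,1):SE a1@(2,1):SW a2@(2,1):NE a3@(2,3):W
t=4: a0@(0,2):SE a1@(3,0):SW a2@(1,2):NE a3@(2,2):W
t=5: a0@(1,3):SE a1@(0,3):SW a2@(0,3):NE a3@(2,1):W
t=6: a0@(2,0):SE a1@(1,2):SW a2@(3,0):NE a3@(2,0):W
t=7: a0@(3,1):SE a1@(2,1):SW a2@(2,1):NE a3@(2,3):W

....
....
.1.6
.3..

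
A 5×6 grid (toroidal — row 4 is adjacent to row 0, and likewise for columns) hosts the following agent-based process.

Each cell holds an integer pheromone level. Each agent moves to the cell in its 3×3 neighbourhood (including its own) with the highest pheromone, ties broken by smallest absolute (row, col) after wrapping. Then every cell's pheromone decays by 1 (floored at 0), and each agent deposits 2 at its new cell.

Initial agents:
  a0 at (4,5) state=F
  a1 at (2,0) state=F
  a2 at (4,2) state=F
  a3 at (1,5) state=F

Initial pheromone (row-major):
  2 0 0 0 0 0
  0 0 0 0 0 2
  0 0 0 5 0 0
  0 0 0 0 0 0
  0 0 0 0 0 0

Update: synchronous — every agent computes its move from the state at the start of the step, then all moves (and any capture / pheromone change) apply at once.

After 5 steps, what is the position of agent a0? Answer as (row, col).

t=1: a0@(0,0) a1@(1,5) a2@(0,1) a3@(0,0) | pheromone: 5 2 0 0 0 0 / 0 0 0 0 0 3 / 0 0 0 4 0 0 / 0 0 0 0 0 0 / 0 0 0 0 0 0
t=2: a0@(0,0) a1@(0,0) a2@(0,0) a3@(0,0) | pheromone: 12 1 0 0 0 0 / 0 0 0 0 0 2 / 0 0 0 3 0 0 / 0 0 0 0 0 0 / 0 0 0 0 0 0
t=3: a0@(0,0) a1@(0,0) a2@(0,0) a3@(0,0) | pheromone: 19 0 0 0 0 0 / 0 0 0 0 0 1 / 0 0 0 2 0 0 / 0 0 0 0 0 0 / 0 0 0 0 0 0
t=4: a0@(0,0) a1@(0,0) a2@(0,0) a3@(0,0) | pheromone: 26 0 0 0 0 0 / 0 0 0 0 0 0 / 0 0 0 1 0 0 / 0 0 0 0 0 0 / 0 0 0 0 0 0
t=5: a0@(0,0) a1@(0,0) a2@(0,0) a3@(0,0) | pheromone: 33 0 0 0 0 0 / 0 0 0 0 0 0 / 0 0 0 0 0 0 / 0 0 0 0 0 0 / 0 0 0 0 0 0

(0, 0)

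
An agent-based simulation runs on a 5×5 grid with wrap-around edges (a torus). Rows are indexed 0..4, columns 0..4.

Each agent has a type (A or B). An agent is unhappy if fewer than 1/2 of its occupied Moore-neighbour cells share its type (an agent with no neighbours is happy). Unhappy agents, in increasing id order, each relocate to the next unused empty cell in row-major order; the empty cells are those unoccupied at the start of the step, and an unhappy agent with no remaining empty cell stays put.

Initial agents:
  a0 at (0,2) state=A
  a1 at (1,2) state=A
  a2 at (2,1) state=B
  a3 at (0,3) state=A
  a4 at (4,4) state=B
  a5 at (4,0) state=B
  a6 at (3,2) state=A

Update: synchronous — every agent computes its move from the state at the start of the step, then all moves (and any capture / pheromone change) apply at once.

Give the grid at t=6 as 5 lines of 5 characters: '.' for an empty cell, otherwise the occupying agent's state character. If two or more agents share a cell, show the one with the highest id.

t=1: a0@(0,2):A a1@(1,2):A a2@(0,0):B a3@(0,3):A a4@(4,4):B a5@(4,0):B a6@(0,1):A
t=2: (unchanged — steady state)

BAAA.
..A..
.....
.....
B...B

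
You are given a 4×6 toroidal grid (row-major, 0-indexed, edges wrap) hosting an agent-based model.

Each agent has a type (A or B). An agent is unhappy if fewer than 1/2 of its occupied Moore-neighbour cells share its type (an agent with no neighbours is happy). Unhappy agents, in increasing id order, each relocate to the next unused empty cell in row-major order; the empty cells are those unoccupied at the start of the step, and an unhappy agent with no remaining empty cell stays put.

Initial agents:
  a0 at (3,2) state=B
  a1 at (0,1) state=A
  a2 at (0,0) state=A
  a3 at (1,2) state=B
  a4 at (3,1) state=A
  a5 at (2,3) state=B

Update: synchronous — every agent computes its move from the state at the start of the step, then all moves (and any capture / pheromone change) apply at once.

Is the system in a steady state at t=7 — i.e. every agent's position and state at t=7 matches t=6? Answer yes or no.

yes

t=1: a0@(0,2):B a1@(0,1):A a2@(0,0):A a3@(1,2):B a4@(3,1):A a5@(2,3):B
t=2: a0@(0,3):B a1@(0,1):A a2@(0,0):A a3@(1,2):B a4@(3,1):A a5@(2,3):B
t=3: (unchanged — steady state)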